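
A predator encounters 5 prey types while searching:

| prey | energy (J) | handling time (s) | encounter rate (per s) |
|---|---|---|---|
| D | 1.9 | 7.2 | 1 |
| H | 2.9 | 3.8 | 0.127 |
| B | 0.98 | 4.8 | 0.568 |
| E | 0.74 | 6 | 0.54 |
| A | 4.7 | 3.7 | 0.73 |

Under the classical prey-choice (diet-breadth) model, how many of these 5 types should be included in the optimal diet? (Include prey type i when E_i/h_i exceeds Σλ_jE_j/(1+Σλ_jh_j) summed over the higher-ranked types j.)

1

E/h in descending order: A 1.27, H 0.763, D 0.264, B 0.204, E 0.123 J/s. The optimal diet is the largest prefix of this list for which every included type satisfies E_i/h_i > R on the types above it.
Rate on top 1: 0.927. H: 0.763 < 0.927 → exclude; stop.
Optimal diet: A — 1 of 5 types.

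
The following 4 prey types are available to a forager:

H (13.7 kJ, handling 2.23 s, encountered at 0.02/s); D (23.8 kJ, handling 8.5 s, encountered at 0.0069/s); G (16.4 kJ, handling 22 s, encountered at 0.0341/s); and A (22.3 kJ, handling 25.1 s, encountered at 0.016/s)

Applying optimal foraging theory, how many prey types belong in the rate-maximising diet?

Rank by E/h (kJ/s): H 6.14, D 2.8, A 0.888, G 0.745. Include each in turn until the next type's E/h falls below the running intake rate.
Rate on top 1: 0.2623. D: 2.8 > 0.2623 → include.
Rate on top 2: 0.3972. A: 0.888 > 0.3972 → include.
Rate on top 3: 0.5283. G: 0.745 > 0.5283 → include.
Optimal diet: H, D, A, G — 4 of 4 types.

4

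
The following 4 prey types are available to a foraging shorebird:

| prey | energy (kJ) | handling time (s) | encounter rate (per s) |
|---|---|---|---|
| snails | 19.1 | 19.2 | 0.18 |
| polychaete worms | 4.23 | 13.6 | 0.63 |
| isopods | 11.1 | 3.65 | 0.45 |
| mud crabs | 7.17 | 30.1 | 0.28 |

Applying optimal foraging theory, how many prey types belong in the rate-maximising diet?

1

Rank by E/h (kJ/s): isopods 3.04, snails 0.995, polychaete worms 0.311, mud crabs 0.238. Include each in turn until the next type's E/h falls below the running intake rate.
Rate on top 1: 1.89. snails: 0.995 < 1.89 → exclude; stop.
Optimal diet: isopods — 1 of 4 types.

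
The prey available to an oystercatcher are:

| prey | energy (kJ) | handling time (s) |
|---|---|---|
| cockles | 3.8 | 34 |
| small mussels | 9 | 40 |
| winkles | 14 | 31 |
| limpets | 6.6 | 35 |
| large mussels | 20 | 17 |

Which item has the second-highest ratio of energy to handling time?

winkles

Profitability E/h (kJ/s): cockles = 3.8/34 = 0.112, small mussels = 9/40 = 0.225, winkles = 14/31 = 0.452, limpets = 6.6/35 = 0.189, large mussels = 20/17 = 1.18.
Ranked: large mussels > winkles > small mussels > limpets > cockles.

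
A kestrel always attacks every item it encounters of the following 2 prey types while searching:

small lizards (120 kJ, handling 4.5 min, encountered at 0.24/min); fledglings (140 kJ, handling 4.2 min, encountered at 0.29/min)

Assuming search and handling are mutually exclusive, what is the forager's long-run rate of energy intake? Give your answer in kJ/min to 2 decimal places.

R = Σλ_iE_i / (1 + Σλ_ih_i)
Numerator: 0.24×120 + 0.29×140 = 69.4
Denominator: 1 + 0.24×4.5 + 0.29×4.2 = 3.298
R = 69.4/3.298 = 21.04 kJ/min

21.04 kJ/min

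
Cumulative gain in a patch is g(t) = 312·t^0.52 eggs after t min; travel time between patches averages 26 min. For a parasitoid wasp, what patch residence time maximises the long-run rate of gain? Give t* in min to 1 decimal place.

Maximise g(t)/(T+t): set derivative to zero → g'(t)(T+t) = g(t).
g'(t) = 0.52·312·t^-0.48. Setting 0.52·312·t^-0.48 = 312·t^0.52/(26+t) gives 0.52(26+t) = t, so 0.48·t = 0.52×26.
t* = 0.52×26/0.48 = 28.17 min.

28.2 min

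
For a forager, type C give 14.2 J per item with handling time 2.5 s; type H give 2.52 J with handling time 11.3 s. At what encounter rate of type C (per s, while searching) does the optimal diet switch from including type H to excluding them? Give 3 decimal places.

Drop type H once their profitability E₂/h₂ falls below the rate achievable on type C alone: E₂/h₂ = λE₁/(1 + λh₁).
Solve for λ: λE₁h₂ = E₂(1 + λh₁) → λ(E₁h₂ − E₂h₁) = E₂ → λ = E₂/(E₁h₂ − E₂h₁).
λ = 2.52/(14.2×11.3 − 2.52×2.5) = 2.52/154.2 = 0.01635 per s.

0.016 per s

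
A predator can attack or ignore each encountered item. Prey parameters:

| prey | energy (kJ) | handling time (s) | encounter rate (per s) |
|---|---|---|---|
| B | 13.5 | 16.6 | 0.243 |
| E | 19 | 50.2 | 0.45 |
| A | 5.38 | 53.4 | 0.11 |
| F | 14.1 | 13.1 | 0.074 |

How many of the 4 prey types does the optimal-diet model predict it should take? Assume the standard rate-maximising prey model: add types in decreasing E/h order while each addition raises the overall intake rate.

E/h in descending order: F 1.08, B 0.813, E 0.378, A 0.101 kJ/s. The optimal diet is the largest prefix of this list for which every included type satisfies E_i/h_i > R on the types above it.
Rate on top 1: 0.5298. B: 0.813 > 0.5298 → include.
Rate on top 2: 0.7203. E: 0.378 < 0.7203 → exclude; stop.
Optimal diet: F, B — 2 of 4 types.

2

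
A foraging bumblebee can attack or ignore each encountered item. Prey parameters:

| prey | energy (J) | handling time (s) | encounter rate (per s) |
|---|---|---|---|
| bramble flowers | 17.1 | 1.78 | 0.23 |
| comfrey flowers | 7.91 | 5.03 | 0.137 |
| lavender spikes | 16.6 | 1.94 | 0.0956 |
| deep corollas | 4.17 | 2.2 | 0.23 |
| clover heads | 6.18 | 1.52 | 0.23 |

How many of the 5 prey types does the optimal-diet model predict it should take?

3

E/h in descending order: bramble flowers 9.61, lavender spikes 8.56, clover heads 4.07, deep corollas 1.9, comfrey flowers 1.57 J/s. The optimal diet is the largest prefix of this list for which every included type satisfies E_i/h_i > R on the types above it.
Rate on top 1: 2.791. lavender spikes: 8.56 > 2.791 → include.
Rate on top 2: 3.461. clover heads: 4.07 > 3.461 → include.
Rate on top 3: 3.57. deep corollas: 1.9 < 3.57 → exclude; stop.
Optimal diet: bramble flowers, lavender spikes, clover heads — 3 of 5 types.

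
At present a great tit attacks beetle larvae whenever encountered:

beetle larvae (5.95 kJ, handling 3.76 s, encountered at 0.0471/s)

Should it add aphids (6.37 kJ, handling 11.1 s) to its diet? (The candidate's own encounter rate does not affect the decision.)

Intake rate on the current diet: R = (0.0471×5.95) / (1 + 0.0471×3.76) = 0.2802/1.177 = 0.2381 kJ/s.
aphids: E/h = 6.37/11.1 = 0.5739 kJ/s.
0.5739 > 0.2381, so adding aphids raises the average — include it.

Yes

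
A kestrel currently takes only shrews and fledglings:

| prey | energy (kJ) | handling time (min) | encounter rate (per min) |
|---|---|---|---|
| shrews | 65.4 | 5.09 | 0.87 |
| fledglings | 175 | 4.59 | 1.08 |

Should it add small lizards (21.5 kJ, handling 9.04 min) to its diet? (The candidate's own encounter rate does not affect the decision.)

On shrews and fledglings alone, R = ΣλE/(1+Σλh) = 245.9/10.39 = 23.68 kJ/min.
small lizards: E/h = 21.5/9.04 = 2.378 kJ/min.
2.378 < 23.68, so adding small lizards would lower the average — exclude it.

No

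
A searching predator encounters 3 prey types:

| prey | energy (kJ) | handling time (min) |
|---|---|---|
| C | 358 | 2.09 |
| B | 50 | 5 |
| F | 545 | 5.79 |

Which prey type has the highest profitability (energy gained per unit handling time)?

Profitability E/h (kJ/min): C = 358/2.09 = 171, B = 50/5 = 10, F = 545/5.79 = 94.1.
Ranked: C > F > B.

C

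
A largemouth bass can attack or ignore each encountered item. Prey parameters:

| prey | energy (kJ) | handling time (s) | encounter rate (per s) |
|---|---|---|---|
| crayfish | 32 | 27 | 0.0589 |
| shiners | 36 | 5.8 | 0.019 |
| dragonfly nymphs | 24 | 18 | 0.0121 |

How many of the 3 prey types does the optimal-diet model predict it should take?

3

E/h in descending order: shiners 6.21, dragonfly nymphs 1.33, crayfish 1.19 kJ/s. The optimal diet is the largest prefix of this list for which every included type satisfies E_i/h_i > R on the types above it.
Rate on top 1: 0.6161. dragonfly nymphs: 1.33 > 0.6161 → include.
Rate on top 2: 0.7337. crayfish: 1.19 > 0.7337 → include.
Optimal diet: shiners, dragonfly nymphs, crayfish — 3 of 3 types.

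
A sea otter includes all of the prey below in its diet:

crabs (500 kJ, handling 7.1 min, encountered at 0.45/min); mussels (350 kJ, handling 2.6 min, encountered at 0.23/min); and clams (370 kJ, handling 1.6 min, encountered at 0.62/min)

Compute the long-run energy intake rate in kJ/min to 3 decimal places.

92.463 kJ/min

R = Σλ_iE_i / (1 + Σλ_ih_i)
Numerator: 0.45×500 + 0.23×350 + 0.62×370 = 534.9
Denominator: 1 + 0.45×7.1 + 0.23×2.6 + 0.62×1.6 = 5.785
R = 534.9/5.785 = 92.46 kJ/min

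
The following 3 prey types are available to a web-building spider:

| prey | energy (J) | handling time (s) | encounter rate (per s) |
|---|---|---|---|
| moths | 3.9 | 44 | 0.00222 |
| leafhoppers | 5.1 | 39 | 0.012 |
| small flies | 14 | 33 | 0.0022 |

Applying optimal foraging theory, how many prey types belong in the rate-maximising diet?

Rank by E/h (J/s): small flies 0.424, leafhoppers 0.131, moths 0.0886. Include each in turn until the next type's E/h falls below the running intake rate.
Rate on top 1: 0.02872. leafhoppers: 0.131 > 0.02872 → include.
Rate on top 2: 0.05972. moths: 0.0886 > 0.05972 → include.
Optimal diet: small flies, leafhoppers, moths — 3 of 3 types.

3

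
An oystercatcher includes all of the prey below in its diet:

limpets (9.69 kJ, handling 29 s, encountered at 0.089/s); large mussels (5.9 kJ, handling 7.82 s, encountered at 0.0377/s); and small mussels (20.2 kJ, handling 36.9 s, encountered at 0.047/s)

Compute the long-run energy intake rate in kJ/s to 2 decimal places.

0.36 kJ/s

R = (0.089×9.69 + 0.0377×5.9 + 0.047×20.2) / (1 + 0.089×29 + 0.0377×7.82 + 0.047×36.9) = 2.034/5.61 = 0.3626 kJ/s.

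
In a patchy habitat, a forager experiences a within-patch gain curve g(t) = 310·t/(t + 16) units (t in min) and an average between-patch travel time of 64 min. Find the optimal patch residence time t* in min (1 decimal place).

32.0 min

By the marginal value theorem, leave when the instantaneous gain rate g'(t) equals the habitat-wide average g(t)/(T + t).
g'(t) = 310·16/(t + 16)². Setting 310·16/(t+16)² = 310t/[(t+16)(64+t)] gives 16(64+t) = t(t+16), so t² = 16×64 = 1024.
t* = √1024 = 32 min.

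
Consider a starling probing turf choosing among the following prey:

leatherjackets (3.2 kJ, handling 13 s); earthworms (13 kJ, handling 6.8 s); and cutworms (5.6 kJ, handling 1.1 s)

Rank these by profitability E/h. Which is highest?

Profitability E/h (kJ/s): leatherjackets = 3.2/13 = 0.246, earthworms = 13/6.8 = 1.91, cutworms = 5.6/1.1 = 5.09.
Ranked: cutworms > earthworms > leatherjackets.

cutworms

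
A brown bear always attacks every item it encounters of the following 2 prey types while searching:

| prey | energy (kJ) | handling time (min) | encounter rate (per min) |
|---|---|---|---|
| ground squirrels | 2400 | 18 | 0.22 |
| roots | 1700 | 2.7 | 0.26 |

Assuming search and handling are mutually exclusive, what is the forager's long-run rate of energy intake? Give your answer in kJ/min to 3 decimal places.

171.318 kJ/min

Energy encountered per unit search time: 0.22×2400 + 0.26×1700 = 970 kJ/min.
Handling time per unit search time: 0.22×18 + 0.26×2.7 = 4.662.
Rate = 970/(1 + 4.662) = 171.3 kJ/min.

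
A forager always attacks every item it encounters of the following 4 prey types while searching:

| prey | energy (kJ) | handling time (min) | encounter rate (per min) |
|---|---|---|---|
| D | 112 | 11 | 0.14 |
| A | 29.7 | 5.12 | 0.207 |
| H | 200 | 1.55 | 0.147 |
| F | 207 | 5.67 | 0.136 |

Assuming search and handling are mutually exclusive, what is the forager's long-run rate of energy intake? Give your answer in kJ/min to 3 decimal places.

R = Σλ_iE_i / (1 + Σλ_ih_i)
Numerator: 0.14×112 + 0.207×29.7 + 0.147×200 + 0.136×207 = 79.38
Denominator: 1 + 0.14×11 + 0.207×5.12 + 0.147×1.55 + 0.136×5.67 = 4.599
R = 79.38/4.599 = 17.26 kJ/min

17.261 kJ/min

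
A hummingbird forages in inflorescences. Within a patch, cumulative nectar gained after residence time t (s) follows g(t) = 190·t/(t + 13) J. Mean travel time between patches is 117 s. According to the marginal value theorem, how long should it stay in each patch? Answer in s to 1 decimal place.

39.0 s

Maximise g(t)/(T+t): set derivative to zero → g'(t)(T+t) = g(t).
g'(t) = 190·13/(t + 13)². Setting 190·13/(t+13)² = 190t/[(t+13)(117+t)] gives 13(117+t) = t(t+13), so t² = 13×117 = 1521.
t* = √1521 = 39 s.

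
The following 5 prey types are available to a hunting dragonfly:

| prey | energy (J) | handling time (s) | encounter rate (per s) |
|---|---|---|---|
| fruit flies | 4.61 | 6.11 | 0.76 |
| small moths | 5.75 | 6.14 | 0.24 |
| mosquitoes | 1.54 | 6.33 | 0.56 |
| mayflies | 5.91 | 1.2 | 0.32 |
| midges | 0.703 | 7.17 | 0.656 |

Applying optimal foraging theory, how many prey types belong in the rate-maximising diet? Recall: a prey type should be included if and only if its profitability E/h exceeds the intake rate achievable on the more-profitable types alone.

1

E/h in descending order: mayflies 4.93, small moths 0.936, fruit flies 0.755, mosquitoes 0.243, midges 0.098 J/s. The optimal diet is the largest prefix of this list for which every included type satisfies E_i/h_i > R on the types above it.
Rate on top 1: 1.366. small moths: 0.936 < 1.366 → exclude; stop.
Optimal diet: mayflies — 1 of 5 types.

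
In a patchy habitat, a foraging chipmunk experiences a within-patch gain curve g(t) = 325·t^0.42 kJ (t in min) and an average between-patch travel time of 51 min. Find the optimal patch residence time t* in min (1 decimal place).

36.9 min

Optimal t* satisfies g'(t*) = g(t*)/(T + t*).
g'(t) = 0.42·325·t^-0.58. Setting 0.42·325·t^-0.58 = 325·t^0.42/(51+t) gives 0.42(51+t) = t, so 0.58·t = 0.42×51.
t* = 0.42×51/0.58 = 36.93 min.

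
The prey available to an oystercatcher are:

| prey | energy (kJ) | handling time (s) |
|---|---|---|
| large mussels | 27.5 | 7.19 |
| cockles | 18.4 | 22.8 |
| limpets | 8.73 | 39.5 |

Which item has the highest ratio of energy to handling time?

large mussels

Profitability E/h (kJ/s): large mussels = 27.5/7.19 = 3.82, cockles = 18.4/22.8 = 0.807, limpets = 8.73/39.5 = 0.221.
Ranked: large mussels > cockles > limpets.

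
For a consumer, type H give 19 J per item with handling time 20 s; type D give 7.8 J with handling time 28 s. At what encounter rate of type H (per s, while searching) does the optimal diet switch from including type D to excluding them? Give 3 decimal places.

0.021 per s

Drop type D once their profitability E₂/h₂ falls below the rate achievable on type H alone: E₂/h₂ = λE₁/(1 + λh₁).
Solve for λ: λE₁h₂ = E₂(1 + λh₁) → λ(E₁h₂ − E₂h₁) = E₂ → λ = E₂/(E₁h₂ − E₂h₁).
λ = 7.8/(19×28 − 7.8×20) = 7.8/376 = 0.02074 per s.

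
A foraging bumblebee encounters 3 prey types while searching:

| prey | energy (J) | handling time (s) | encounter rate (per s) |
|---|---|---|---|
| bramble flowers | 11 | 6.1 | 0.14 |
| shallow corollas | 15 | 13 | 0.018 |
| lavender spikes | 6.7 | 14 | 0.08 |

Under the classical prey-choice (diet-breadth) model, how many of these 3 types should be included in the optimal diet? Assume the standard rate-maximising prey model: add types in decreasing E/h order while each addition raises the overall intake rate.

2

Profitabilities (E/h, J/s): bramble flowers 1.8, shallow corollas 1.15, lavender spikes 0.479. Add prey in this order while the next type's profitability exceeds the intake rate on those already taken.
Rate on top 1: 0.8306. shallow corollas: 1.15 > 0.8306 → include.
Rate on top 2: 0.8669. lavender spikes: 0.479 < 0.8669 → exclude; stop.
Optimal diet: bramble flowers, shallow corollas — 2 of 3 types.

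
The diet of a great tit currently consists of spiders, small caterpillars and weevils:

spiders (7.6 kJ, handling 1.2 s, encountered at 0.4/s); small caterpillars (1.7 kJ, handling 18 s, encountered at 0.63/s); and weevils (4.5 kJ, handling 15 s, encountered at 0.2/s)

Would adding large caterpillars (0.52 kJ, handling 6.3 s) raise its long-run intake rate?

No

Intake rate on the current diet: R = (0.4×7.6 + 0.63×1.7 + 0.2×4.5) / (1 + 0.4×1.2 + 0.63×18 + 0.2×15) = 5.011/15.82 = 0.3168 kJ/s.
large caterpillars: E/h = 0.52/6.3 = 0.08254 kJ/s.
0.08254 < 0.3168, so adding large caterpillars would lower the average — exclude it.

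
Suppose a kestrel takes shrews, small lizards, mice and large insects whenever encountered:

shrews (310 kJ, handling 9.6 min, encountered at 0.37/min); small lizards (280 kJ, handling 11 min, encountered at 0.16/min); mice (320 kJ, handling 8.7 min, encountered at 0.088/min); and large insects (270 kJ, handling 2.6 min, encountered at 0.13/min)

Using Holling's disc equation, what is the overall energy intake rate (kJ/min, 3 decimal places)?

30.039 kJ/min

Energy encountered per unit search time: 0.37×310 + 0.16×280 + 0.088×320 + 0.13×270 = 222.8 kJ/min.
Handling time per unit search time: 0.37×9.6 + 0.16×11 + 0.088×8.7 + 0.13×2.6 = 6.416.
Rate = 222.8/(1 + 6.416) = 30.04 kJ/min.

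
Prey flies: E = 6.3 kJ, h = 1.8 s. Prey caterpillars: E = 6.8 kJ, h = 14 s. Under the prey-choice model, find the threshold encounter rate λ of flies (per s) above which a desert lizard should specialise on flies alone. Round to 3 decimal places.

0.090 per s

The zero-one rule: include caterpillars iff E₂/h₂ > λE₁/(1+λh₁). Equality gives the switch point.
λE₁h₂ = E₂ + λE₂h₁ ⇒ λ = E₂/(E₁h₂ − E₂h₁) = 6.8/(88.2 − 12.24) = 0.08952 per s.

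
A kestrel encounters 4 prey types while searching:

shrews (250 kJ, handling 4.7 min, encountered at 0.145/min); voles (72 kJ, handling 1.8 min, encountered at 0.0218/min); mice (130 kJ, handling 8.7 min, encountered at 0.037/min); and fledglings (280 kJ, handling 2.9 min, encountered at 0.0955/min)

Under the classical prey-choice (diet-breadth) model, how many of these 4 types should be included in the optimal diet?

E/h in descending order: fledglings 96.6, shrews 53.2, voles 40, mice 14.9 kJ/min. The optimal diet is the largest prefix of this list for which every included type satisfies E_i/h_i > R on the types above it.
Rate on top 1: 20.94. shrews: 53.2 > 20.94 → include.
Rate on top 2: 32.16. voles: 40 > 32.16 → include.
Rate on top 3: 32.32. mice: 14.9 < 32.32 → exclude; stop.
Optimal diet: fledglings, shrews, voles — 3 of 4 types.

3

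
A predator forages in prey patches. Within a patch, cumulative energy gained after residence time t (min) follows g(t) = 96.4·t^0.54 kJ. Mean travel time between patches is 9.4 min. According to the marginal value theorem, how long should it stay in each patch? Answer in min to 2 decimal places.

11.03 min

Optimal t* satisfies g'(t*) = g(t*)/(T + t*).
g'(t) = 0.54·96.4·t^-0.46. Setting 0.54·96.4·t^-0.46 = 96.4·t^0.54/(9.4+t) gives 0.54(9.4+t) = t, so 0.46·t = 0.54×9.4.
t* = 0.54×9.4/0.46 = 11.03 min.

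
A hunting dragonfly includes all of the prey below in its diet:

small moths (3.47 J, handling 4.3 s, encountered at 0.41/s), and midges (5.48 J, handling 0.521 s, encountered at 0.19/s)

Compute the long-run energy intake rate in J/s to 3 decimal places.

0.861 J/s

R = Σλ_iE_i / (1 + Σλ_ih_i)
Numerator: 0.41×3.47 + 0.19×5.48 = 2.464
Denominator: 1 + 0.41×4.3 + 0.19×0.521 = 2.862
R = 2.464/2.862 = 0.8609 J/s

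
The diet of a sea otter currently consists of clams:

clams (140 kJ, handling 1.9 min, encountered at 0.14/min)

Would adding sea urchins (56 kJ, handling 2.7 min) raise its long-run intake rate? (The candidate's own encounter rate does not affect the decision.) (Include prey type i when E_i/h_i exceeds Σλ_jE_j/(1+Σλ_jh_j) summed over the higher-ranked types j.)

Yes

Current rate: (0.14×140)/(1 + 0.14×1.9) = 15.48 kJ/min.
sea urchins: E/h = 56/2.7 = 20.74 kJ/min.
Since 20.74 > R, including sea urchins increases the long-run rate.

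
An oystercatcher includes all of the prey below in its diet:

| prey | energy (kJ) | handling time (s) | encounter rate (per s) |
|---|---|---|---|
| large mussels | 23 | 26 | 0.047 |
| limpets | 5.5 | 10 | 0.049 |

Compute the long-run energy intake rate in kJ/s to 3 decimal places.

R = Σλ_iE_i / (1 + Σλ_ih_i)
Numerator: 0.047×23 + 0.049×5.5 = 1.351
Denominator: 1 + 0.047×26 + 0.049×10 = 2.712
R = 1.351/2.712 = 0.498 kJ/s

0.498 kJ/s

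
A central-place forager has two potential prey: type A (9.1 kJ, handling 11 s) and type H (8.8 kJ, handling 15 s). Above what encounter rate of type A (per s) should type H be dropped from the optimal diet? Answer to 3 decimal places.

0.222 per s

At the threshold, the rate on type A alone equals the profitability of type H: λ·9.1/(1 + λ·11) = 8.8/15 = 0.5867.
Rearranging, λ(9.1 − 0.5867×11) = 0.5867, so λ = 0.5867/2.647 = 0.2217 per s.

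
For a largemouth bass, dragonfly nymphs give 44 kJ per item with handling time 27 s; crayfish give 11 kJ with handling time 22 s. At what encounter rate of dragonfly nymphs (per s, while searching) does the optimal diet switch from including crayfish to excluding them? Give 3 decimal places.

0.016 per s

Drop crayfish once their profitability E₂/h₂ falls below the rate achievable on dragonfly nymphs alone: E₂/h₂ = λE₁/(1 + λh₁).
Solve for λ: λE₁h₂ = E₂(1 + λh₁) → λ(E₁h₂ − E₂h₁) = E₂ → λ = E₂/(E₁h₂ − E₂h₁).
λ = 11/(44×22 − 11×27) = 11/671 = 0.01639 per s.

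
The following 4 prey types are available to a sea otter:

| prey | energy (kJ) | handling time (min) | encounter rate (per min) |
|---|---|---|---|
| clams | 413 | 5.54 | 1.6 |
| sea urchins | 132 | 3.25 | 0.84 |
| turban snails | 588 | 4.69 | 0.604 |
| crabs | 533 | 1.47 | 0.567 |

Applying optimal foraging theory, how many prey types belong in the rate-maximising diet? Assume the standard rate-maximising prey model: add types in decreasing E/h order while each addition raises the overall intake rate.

1

E/h in descending order: crabs 363, turban snails 125, clams 74.5, sea urchins 40.6 kJ/min. The optimal diet is the largest prefix of this list for which every included type satisfies E_i/h_i > R on the types above it.
Rate on top 1: 164.8. turban snails: 125 < 164.8 → exclude; stop.
Optimal diet: crabs — 1 of 4 types.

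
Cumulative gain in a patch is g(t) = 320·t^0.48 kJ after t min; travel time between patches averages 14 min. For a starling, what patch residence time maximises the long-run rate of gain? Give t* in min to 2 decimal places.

By the marginal value theorem, leave when the instantaneous gain rate g'(t) equals the habitat-wide average g(t)/(T + t).
g'(t) = 0.48·320·t^-0.52. Setting 0.48·320·t^-0.52 = 320·t^0.48/(14+t) gives 0.48(14+t) = t, so 0.52·t = 0.48×14.
t* = 0.48×14/0.52 = 12.92 min.

12.92 min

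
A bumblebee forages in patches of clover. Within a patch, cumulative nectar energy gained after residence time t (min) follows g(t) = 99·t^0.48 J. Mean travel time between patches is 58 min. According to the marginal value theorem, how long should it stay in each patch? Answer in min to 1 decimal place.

53.5 min

Optimal t* satisfies g'(t*) = g(t*)/(T + t*).
g'(t) = 0.48·99·t^-0.52. Setting 0.48·99·t^-0.52 = 99·t^0.48/(58+t) gives 0.48(58+t) = t, so 0.52·t = 0.48×58.
t* = 0.48×58/0.52 = 53.54 min.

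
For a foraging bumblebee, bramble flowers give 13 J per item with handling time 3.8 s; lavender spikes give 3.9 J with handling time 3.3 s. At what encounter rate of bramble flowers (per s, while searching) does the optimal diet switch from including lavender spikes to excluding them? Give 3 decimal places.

The zero-one rule: include lavender spikes iff E₂/h₂ > λE₁/(1+λh₁). Equality gives the switch point.
λE₁h₂ = E₂ + λE₂h₁ ⇒ λ = E₂/(E₁h₂ − E₂h₁) = 3.9/(42.9 − 14.82) = 0.1389 per s.

0.139 per s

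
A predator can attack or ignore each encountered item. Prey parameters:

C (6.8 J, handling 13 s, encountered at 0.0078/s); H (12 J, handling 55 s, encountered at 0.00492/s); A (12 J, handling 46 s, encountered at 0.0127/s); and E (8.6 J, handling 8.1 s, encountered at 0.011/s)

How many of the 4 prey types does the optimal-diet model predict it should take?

4

Rank by E/h (J/s): E 1.06, C 0.523, A 0.261, H 0.218. Include each in turn until the next type's E/h falls below the running intake rate.
Rate on top 1: 0.08686. C: 0.523 > 0.08686 → include.
Rate on top 2: 0.124. A: 0.261 > 0.124 → include.
Rate on top 3: 0.1691. H: 0.218 > 0.1691 → include.
Optimal diet: E, C, A, H — 4 of 4 types.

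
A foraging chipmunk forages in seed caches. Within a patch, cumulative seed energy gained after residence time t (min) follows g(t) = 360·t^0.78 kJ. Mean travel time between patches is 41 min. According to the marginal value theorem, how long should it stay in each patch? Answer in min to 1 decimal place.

145.4 min

By the marginal value theorem, leave when the instantaneous gain rate g'(t) equals the habitat-wide average g(t)/(T + t).
g'(t) = 0.78·360·t^-0.22. Setting 0.78·360·t^-0.22 = 360·t^0.78/(41+t) gives 0.78(41+t) = t, so 0.22·t = 0.78×41.
t* = 0.78×41/0.22 = 145.4 min.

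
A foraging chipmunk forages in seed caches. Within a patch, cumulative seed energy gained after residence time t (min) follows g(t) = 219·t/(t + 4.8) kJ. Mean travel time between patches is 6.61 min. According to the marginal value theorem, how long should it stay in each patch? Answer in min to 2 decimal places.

5.63 min

Maximise g(t)/(T+t): set derivative to zero → g'(t)(T+t) = g(t).
g'(t) = 219·4.8/(t + 4.8)². Setting 219·4.8/(t+4.8)² = 219t/[(t+4.8)(6.61+t)] gives 4.8(6.61+t) = t(t+4.8), so t² = 4.8×6.61 = 31.73.
t* = √31.73 = 5.633 min.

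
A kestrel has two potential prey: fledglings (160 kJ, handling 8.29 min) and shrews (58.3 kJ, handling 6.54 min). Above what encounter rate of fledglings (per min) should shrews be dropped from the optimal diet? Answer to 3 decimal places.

At the threshold, the rate on fledglings alone equals the profitability of shrews: λ·160/(1 + λ·8.29) = 58.3/6.54 = 8.914.
Rearranging, λ(160 − 8.914×8.29) = 8.914, so λ = 8.914/86.1 = 0.1035 per min.

0.104 per min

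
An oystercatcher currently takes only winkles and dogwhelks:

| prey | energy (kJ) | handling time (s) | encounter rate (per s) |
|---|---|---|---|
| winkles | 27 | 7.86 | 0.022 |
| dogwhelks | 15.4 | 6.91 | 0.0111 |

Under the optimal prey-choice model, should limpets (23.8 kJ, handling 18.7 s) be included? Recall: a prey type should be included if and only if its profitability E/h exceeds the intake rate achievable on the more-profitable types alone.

On winkles and dogwhelks alone, R = ΣλE/(1+Σλh) = 0.7649/1.25 = 0.6121 kJ/s.
limpets: E/h = 23.8/18.7 = 1.273 kJ/s.
1.273 > 0.6121, so adding limpets raises the average — include it.

Yes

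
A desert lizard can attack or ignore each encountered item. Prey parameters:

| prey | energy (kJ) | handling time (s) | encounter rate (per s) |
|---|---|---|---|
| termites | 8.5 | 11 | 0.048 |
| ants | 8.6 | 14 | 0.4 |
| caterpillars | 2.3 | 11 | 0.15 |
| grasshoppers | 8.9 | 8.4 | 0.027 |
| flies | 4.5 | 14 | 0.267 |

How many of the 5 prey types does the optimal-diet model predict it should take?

3

Rank by E/h (kJ/s): grasshoppers 1.06, termites 0.773, ants 0.614, flies 0.321, caterpillars 0.209. Include each in turn until the next type's E/h falls below the running intake rate.
Rate on top 1: 0.1959. termites: 0.773 > 0.1959 → include.
Rate on top 2: 0.3694. ants: 0.614 > 0.3694 → include.
Rate on top 3: 0.5559. flies: 0.321 < 0.5559 → exclude; stop.
Optimal diet: grasshoppers, termites, ants — 3 of 5 types.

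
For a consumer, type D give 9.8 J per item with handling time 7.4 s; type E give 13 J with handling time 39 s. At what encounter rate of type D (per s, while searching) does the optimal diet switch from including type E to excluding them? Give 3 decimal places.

0.045 per s

The zero-one rule: include type E iff E₂/h₂ > λE₁/(1+λh₁). Equality gives the switch point.
λE₁h₂ = E₂ + λE₂h₁ ⇒ λ = E₂/(E₁h₂ − E₂h₁) = 13/(382.2 − 96.2) = 0.04545 per s.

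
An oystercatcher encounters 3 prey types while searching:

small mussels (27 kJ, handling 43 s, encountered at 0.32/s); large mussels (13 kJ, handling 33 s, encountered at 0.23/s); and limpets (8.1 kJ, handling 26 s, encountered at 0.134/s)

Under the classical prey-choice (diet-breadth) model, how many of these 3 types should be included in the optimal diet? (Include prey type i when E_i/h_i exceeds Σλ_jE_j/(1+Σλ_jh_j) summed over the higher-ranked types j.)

1

E/h in descending order: small mussels 0.628, large mussels 0.394, limpets 0.312 kJ/s. The optimal diet is the largest prefix of this list for which every included type satisfies E_i/h_i > R on the types above it.
Rate on top 1: 0.5854. large mussels: 0.394 < 0.5854 → exclude; stop.
Optimal diet: small mussels — 1 of 3 types.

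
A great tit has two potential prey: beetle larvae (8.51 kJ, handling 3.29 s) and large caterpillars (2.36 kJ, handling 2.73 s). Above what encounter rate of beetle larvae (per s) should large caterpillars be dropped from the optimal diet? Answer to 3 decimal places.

0.153 per s

At the threshold, the rate on beetle larvae alone equals the profitability of large caterpillars: λ·8.51/(1 + λ·3.29) = 2.36/2.73 = 0.8645.
Rearranging, λ(8.51 − 0.8645×3.29) = 0.8645, so λ = 0.8645/5.666 = 0.1526 per s.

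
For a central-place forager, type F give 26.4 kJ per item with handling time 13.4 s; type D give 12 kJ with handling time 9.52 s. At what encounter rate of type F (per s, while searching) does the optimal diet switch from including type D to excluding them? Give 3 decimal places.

At the threshold, the rate on type F alone equals the profitability of type D: λ·26.4/(1 + λ·13.4) = 12/9.52 = 1.261.
Rearranging, λ(26.4 − 1.261×13.4) = 1.261, so λ = 1.261/9.509 = 0.1326 per s.

0.133 per s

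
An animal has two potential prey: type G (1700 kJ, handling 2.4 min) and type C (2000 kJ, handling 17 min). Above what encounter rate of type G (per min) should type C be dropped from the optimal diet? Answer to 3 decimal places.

At the threshold, the rate on type G alone equals the profitability of type C: λ·1700/(1 + λ·2.4) = 2000/17 = 117.6.
Rearranging, λ(1700 − 117.6×2.4) = 117.6, so λ = 117.6/1418 = 0.08299 per min.

0.083 per min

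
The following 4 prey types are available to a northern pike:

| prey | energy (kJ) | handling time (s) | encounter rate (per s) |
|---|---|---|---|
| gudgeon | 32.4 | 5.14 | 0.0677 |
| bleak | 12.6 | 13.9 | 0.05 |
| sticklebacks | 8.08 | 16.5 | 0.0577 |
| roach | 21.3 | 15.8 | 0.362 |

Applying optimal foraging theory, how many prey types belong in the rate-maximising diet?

Profitabilities (E/h, kJ/s): gudgeon 6.3, roach 1.35, bleak 0.906, sticklebacks 0.49. Add prey in this order while the next type's profitability exceeds the intake rate on those already taken.
Rate on top 1: 1.627. roach: 1.35 < 1.627 → exclude; stop.
Optimal diet: gudgeon — 1 of 4 types.

1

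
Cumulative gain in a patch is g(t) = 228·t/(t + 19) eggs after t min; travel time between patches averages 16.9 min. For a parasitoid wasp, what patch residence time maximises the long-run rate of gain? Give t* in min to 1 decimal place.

Maximise g(t)/(T+t): set derivative to zero → g'(t)(T+t) = g(t).
g'(t) = 228·19/(t + 19)². Setting 228·19/(t+19)² = 228t/[(t+19)(16.9+t)] gives 19(16.9+t) = t(t+19), so t² = 19×16.9 = 321.1.
t* = √321.1 = 17.92 min.

17.9 min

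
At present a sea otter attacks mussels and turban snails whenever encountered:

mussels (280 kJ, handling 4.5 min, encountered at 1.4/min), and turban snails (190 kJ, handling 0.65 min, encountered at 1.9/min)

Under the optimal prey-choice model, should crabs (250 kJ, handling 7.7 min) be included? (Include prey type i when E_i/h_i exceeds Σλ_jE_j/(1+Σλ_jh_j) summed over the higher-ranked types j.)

Current rate: (1.4×280 + 1.9×190)/(1 + 1.4×4.5 + 1.9×0.65) = 88.22 kJ/min.
Profitability of crabs: 250/7.7 = 32.47 kJ/min.
32.47 < 88.22, so adding crabs would lower the average — exclude it.

No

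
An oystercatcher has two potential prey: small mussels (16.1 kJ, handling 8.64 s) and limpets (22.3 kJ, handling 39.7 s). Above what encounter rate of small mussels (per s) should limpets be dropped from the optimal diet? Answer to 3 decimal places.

0.050 per s

Drop limpets once their profitability E₂/h₂ falls below the rate achievable on small mussels alone: E₂/h₂ = λE₁/(1 + λh₁).
Solve for λ: λE₁h₂ = E₂(1 + λh₁) → λ(E₁h₂ − E₂h₁) = E₂ → λ = E₂/(E₁h₂ − E₂h₁).
λ = 22.3/(16.1×39.7 − 22.3×8.64) = 22.3/446.5 = 0.04994 per s.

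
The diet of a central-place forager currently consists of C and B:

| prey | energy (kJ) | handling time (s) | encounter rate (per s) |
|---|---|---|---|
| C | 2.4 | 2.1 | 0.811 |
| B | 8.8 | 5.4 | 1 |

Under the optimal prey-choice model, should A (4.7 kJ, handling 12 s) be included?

Current rate: (0.811×2.4 + 1×8.8)/(1 + 0.811×2.1 + 1×5.4) = 1.326 kJ/s.
A: E/h = 4.7/12 = 0.3917 kJ/s.
0.3917 < 1.326, so adding A would lower the average — exclude it.

No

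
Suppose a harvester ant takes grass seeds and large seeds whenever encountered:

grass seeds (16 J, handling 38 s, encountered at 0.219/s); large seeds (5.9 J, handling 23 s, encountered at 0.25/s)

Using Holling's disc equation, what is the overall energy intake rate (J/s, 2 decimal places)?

0.33 J/s

Energy encountered per unit search time: 0.219×16 + 0.25×5.9 = 4.979 J/s.
Handling time per unit search time: 0.219×38 + 0.25×23 = 14.07.
Rate = 4.979/(1 + 14.07) = 0.3303 J/s.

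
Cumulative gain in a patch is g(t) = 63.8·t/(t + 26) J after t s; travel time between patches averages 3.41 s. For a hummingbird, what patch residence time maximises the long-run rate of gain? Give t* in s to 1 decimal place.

Maximise g(t)/(T+t): set derivative to zero → g'(t)(T+t) = g(t).
g'(t) = 63.8·26/(t + 26)². Setting 63.8·26/(t+26)² = 63.8t/[(t+26)(3.41+t)] gives 26(3.41+t) = t(t+26), so t² = 26×3.41 = 88.66.
t* = √88.66 = 9.416 s.

9.4 s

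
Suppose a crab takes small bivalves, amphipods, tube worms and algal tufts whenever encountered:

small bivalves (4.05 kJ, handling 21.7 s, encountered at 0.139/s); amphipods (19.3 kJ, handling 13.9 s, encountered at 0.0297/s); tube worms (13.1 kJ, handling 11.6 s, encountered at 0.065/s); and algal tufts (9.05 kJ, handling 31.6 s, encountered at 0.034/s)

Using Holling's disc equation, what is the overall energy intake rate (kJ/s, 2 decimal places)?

Energy encountered per unit search time: 0.139×4.05 + 0.0297×19.3 + 0.065×13.1 + 0.034×9.05 = 2.295 kJ/s.
Handling time per unit search time: 0.139×21.7 + 0.0297×13.9 + 0.065×11.6 + 0.034×31.6 = 5.258.
Rate = 2.295/(1 + 5.258) = 0.3668 kJ/s.

0.37 kJ/s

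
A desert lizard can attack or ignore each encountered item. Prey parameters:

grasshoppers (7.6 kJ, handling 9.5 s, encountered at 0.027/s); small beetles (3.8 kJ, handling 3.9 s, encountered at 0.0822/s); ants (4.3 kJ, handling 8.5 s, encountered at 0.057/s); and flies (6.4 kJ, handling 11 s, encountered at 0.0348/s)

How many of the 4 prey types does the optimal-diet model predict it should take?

E/h in descending order: small beetles 0.974, grasshoppers 0.8, flies 0.582, ants 0.506 kJ/s. The optimal diet is the largest prefix of this list for which every included type satisfies E_i/h_i > R on the types above it.
Rate on top 1: 0.2365. grasshoppers: 0.8 > 0.2365 → include.
Rate on top 2: 0.3282. flies: 0.582 > 0.3282 → include.
Rate on top 3: 0.3777. ants: 0.506 > 0.3777 → include.
Optimal diet: small beetles, grasshoppers, flies, ants — 4 of 4 types.

4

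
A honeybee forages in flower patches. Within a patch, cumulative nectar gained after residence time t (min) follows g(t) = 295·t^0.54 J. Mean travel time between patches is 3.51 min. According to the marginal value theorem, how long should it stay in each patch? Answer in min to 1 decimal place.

4.1 min

Optimal t* satisfies g'(t*) = g(t*)/(T + t*).
g'(t) = 0.54·295·t^-0.46. Setting 0.54·295·t^-0.46 = 295·t^0.54/(3.51+t) gives 0.54(3.51+t) = t, so 0.46·t = 0.54×3.51.
t* = 0.54×3.51/0.46 = 4.12 min.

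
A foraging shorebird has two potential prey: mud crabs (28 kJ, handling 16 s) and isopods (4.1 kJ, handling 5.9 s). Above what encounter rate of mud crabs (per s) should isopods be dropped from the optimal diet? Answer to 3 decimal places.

At the threshold, the rate on mud crabs alone equals the profitability of isopods: λ·28/(1 + λ·16) = 4.1/5.9 = 0.6949.
Rearranging, λ(28 − 0.6949×16) = 0.6949, so λ = 0.6949/16.88 = 0.04116 per s.

0.041 per s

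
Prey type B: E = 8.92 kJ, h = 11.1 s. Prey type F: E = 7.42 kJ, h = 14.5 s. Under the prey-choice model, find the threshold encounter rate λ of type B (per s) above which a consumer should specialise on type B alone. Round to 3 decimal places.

0.158 per s

At the threshold, the rate on type B alone equals the profitability of type F: λ·8.92/(1 + λ·11.1) = 7.42/14.5 = 0.5117.
Rearranging, λ(8.92 − 0.5117×11.1) = 0.5117, so λ = 0.5117/3.24 = 0.1579 per s.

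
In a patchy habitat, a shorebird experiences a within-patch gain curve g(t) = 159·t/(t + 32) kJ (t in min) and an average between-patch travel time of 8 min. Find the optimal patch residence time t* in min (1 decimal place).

16.0 min

Maximise g(t)/(T+t): set derivative to zero → g'(t)(T+t) = g(t).
g'(t) = 159·32/(t + 32)². Setting 159·32/(t+32)² = 159t/[(t+32)(8+t)] gives 32(8+t) = t(t+32), so t² = 32×8 = 256.
t* = √256 = 16 min.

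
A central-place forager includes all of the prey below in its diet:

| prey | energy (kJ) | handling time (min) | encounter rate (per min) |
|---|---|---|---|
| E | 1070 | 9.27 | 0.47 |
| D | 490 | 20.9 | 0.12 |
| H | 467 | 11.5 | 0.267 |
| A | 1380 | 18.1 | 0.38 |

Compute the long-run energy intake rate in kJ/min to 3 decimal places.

Energy encountered per unit search time: 0.47×1070 + 0.12×490 + 0.267×467 + 0.38×1380 = 1211 kJ/min.
Handling time per unit search time: 0.47×9.27 + 0.12×20.9 + 0.267×11.5 + 0.38×18.1 = 16.81.
Rate = 1211/(1 + 16.81) = 67.97 kJ/min.

67.971 kJ/min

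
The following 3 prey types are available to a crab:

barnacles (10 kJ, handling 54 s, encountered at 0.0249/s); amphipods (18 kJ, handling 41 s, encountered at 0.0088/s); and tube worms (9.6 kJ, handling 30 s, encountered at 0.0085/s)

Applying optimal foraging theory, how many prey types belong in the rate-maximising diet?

3

Rank by E/h (kJ/s): amphipods 0.439, tube worms 0.32, barnacles 0.185. Include each in turn until the next type's E/h falls below the running intake rate.
Rate on top 1: 0.1164. tube worms: 0.32 > 0.1164 → include.
Rate on top 2: 0.1485. barnacles: 0.185 > 0.1485 → include.
Optimal diet: amphipods, tube worms, barnacles — 3 of 3 types.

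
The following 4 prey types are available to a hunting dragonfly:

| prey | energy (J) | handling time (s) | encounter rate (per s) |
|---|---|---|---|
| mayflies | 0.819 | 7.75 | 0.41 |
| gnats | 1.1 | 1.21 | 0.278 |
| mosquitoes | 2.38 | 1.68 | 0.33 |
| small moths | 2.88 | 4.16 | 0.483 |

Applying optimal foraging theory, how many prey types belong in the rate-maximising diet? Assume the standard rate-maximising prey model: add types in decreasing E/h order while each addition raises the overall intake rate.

Profitabilities (E/h, J/s): mosquitoes 1.42, gnats 0.909, small moths 0.692, mayflies 0.106. Add prey in this order while the next type's profitability exceeds the intake rate on those already taken.
Rate on top 1: 0.5053. gnats: 0.909 > 0.5053 → include.
Rate on top 2: 0.5771. small moths: 0.692 > 0.5771 → include.
Rate on top 3: 0.6365. mayflies: 0.106 < 0.6365 → exclude; stop.
Optimal diet: mosquitoes, gnats, small moths — 3 of 4 types.

3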